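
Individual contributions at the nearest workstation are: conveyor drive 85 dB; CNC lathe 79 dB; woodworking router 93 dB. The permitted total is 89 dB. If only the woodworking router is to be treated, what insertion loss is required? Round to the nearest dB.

7 dB

Everything except the woodworking router sums to 10^(85/10) + 10^(79/10) = 3.957e+08 in linear terms, 85.97 dB.
The limit corresponds to 10^(89/10) = 7.943e+08; subtracting the fixed part leaves 3.987e+08 for the woodworking router, i.e. 86.01 dB.
So the woodworking router must be reduced from 93 to 86.01 dB: IL = 6.99 dB.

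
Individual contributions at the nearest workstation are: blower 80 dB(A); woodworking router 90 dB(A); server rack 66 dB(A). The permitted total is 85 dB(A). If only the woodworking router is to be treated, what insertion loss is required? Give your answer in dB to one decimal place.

The untreated sources together contribute 10^(80/10) + 10^(66/10) = 1.040e+08, i.e. 80.17 dB(A).
The limit corresponds to 10^(85/10) = 3.162e+08; subtracting the fixed part leaves 2.122e+08 for the woodworking router, i.e. 83.27 dB(A).
So the woodworking router must be reduced from 90 to 83.27 dB(A): IL = 6.73 dB.

6.7 dB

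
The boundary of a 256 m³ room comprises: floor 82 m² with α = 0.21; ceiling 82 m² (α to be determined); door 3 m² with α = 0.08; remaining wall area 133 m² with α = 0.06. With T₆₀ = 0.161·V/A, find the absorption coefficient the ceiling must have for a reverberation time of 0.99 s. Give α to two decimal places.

0.20

A = 0.161·V/T₆₀ = 0.161·256/0.99 = 41.63 m² sabins.
Absorption from the other surfaces = 82·0.21 + 3·0.08 + 133·0.06 = 25.44 m², so the ceiling must supply 16.19 m² over 82 m².
α = 16.19/82 = 0.197.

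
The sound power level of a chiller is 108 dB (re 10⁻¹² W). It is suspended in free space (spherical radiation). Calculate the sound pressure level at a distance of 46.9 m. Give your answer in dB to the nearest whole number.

64 dB

The power spreads over a sphere of area 4π·r², so L_p = L_w − 10·log₁₀(4π·r²).
4π·r² = 2.764e+04 m², 10·log₁₀ of that is 44.416 dB.
L_p = 108 − 44.416 = 63.58 dB.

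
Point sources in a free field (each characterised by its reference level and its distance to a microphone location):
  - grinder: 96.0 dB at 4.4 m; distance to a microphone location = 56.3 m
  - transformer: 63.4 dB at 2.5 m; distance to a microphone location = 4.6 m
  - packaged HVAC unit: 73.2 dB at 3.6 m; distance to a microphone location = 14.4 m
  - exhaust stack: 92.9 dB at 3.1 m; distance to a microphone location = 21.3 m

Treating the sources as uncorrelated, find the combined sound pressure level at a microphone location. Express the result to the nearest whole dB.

Propagate each source to the receiver with L = L_ref − 20·log₁₀(r/r_ref), then add intensities.
grinder: 96.0 − 20·log₁₀(56.3/4.4) = 96.0 − 22.14 = 73.86 dB.
transformer: 63.4 − 20·log₁₀(4.6/2.5) = 63.4 − 5.30 = 58.10 dB.
packaged HVAC unit: 73.2 − 20·log₁₀(14.4/3.6) = 73.2 − 12.04 = 61.16 dB.
exhaust stack: 92.9 − 20·log₁₀(21.3/3.1) = 92.9 − 16.74 = 76.16 dB.
Σ 10^(L/10) = 6.757e+07 → L_total = 10·log₁₀(6.757e+07) = 78.30 dB.

78 dB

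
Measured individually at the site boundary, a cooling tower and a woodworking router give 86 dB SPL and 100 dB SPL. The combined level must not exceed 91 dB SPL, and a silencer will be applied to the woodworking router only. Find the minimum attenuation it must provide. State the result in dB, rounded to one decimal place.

The untreated sources together contribute 10^(86/10) = 3.981e+08, i.e. 86.00 dB SPL.
The limit corresponds to 10^(91/10) = 1.259e+09; subtracting the fixed part leaves 8.608e+08 for the woodworking router, i.e. 89.35 dB SPL.
So the woodworking router must be reduced from 100 to 89.35 dB SPL: IL = 10.65 dB.

10.7 dB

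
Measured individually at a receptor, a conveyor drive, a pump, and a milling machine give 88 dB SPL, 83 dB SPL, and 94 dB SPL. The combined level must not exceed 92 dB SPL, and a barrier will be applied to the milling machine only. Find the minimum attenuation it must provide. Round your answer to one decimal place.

5.2 dB

The untreated sources together contribute 10^(88/10) + 10^(83/10) = 8.305e+08, i.e. 89.19 dB SPL.
To meet 92 dB SPL overall, the treated milling machine may contribute at most 10^(92/10) − 8.305e+08 = 7.544e+08, i.e. 88.78 dB SPL.
So the milling machine must be reduced from 94 to 88.78 dB SPL: IL = 5.22 dB.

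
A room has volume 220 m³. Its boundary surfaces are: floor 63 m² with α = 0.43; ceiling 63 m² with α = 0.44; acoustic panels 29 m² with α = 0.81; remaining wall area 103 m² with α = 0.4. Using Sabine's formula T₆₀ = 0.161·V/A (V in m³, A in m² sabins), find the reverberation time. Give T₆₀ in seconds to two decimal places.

0.30 s

A = Σ Sᵢαᵢ = 63·0.43 + 63·0.44 + 29·0.81 + 103·0.4 = 119.50 m².
T₆₀ = 0.161 × 220 / 119.50 = 0.296 s.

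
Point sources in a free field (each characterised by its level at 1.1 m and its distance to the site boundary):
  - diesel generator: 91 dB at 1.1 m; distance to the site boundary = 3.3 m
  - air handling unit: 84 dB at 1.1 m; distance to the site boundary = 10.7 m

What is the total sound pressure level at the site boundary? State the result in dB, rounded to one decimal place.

Propagate each source to the receiver with L = L_ref − 20·log₁₀(r/r_ref), then add intensities.
diesel generator: 91 − 20·log₁₀(3.3/1.1) = 91 − 9.54 = 81.46 dB.
air handling unit: 84 − 20·log₁₀(10.7/1.1) = 84 − 19.76 = 64.24 dB.
Σ 10^(L/10) = 1.425e+08 → L_total = 10·log₁₀(1.425e+08) = 81.54 dB.

81.5 dB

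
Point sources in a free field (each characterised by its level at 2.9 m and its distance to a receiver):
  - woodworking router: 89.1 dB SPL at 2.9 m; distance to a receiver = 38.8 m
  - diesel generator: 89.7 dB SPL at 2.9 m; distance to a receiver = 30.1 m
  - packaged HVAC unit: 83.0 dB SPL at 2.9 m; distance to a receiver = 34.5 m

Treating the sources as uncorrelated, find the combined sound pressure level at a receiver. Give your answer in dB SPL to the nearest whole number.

72 dB SPL

Apply inverse-square spreading to bring every level to the receiver, then sum 10^(L/10).
woodworking router: 89.1 − 20·log₁₀(38.8/2.9) = 89.1 − 22.53 = 66.57 dB SPL.
diesel generator: 89.7 − 20·log₁₀(30.1/2.9) = 89.7 − 20.32 = 69.38 dB SPL.
packaged HVAC unit: 83.0 − 20·log₁₀(34.5/2.9) = 83.0 − 21.51 = 61.49 dB SPL.
Σ 10^(L/10) = 1.461e+07 → L_total = 10·log₁₀(1.461e+07) = 71.65 dB SPL.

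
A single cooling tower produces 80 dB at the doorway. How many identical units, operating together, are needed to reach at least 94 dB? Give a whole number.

26

Need L₁ + 10·log₁₀ N ≥ 94, i.e. log₁₀ N ≥ 1.40.
N ≥ 10^(14.0/10) = 25.119, so N = 26.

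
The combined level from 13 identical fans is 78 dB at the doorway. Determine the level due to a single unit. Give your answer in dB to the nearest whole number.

67 dB

13 equal contributions raise the level by 10·log₁₀ 13 = 11.139 dB, so each unit alone gives 78 − 11.139.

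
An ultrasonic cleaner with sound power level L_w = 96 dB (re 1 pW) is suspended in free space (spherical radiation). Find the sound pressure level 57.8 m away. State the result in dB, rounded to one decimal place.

49.8 dB

Free-field spherical radiation: L_p = L_w − 10·log₁₀(4π·r²), r = 57.8 m.
4π·r² = 4.198e+04 m², 10·log₁₀ of that is 46.231 dB.
L_p = 96 − 46.231 = 49.77 dB.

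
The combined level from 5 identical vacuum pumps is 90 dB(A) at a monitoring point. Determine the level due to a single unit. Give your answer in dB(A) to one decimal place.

83.0 dB(A)

Dividing the total intensity by 5 lowers the level by 10·log₁₀ 5 = 6.990 dB: L₁ = 90 − 6.990.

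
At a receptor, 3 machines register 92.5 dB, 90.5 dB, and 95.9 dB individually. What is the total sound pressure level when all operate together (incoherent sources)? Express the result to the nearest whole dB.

For uncorrelated sources the intensities add, so convert each level to linear form, sum, and take 10·log₁₀ of the total.
Σ 10^(L/10) = 10^(92.5/10) + 10^(90.5/10) + 10^(95.9/10) = 6.791e+09.
L_total = 10·log₁₀(6.791e+09) = 98.32 dB.

98 dB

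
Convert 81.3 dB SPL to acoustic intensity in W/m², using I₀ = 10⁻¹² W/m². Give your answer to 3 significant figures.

0.000135 W/m²

L = 10·log₁₀(I/I₀) ⇒ I = I₀·10^(L/10) = 10⁻¹² × 10^8.13.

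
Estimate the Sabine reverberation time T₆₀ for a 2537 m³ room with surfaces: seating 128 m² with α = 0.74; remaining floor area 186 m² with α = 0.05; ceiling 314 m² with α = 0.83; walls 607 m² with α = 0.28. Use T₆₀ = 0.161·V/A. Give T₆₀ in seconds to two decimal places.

0.76 s

Total absorption A = 128·0.74 + 186·0.05 + 314·0.83 + 607·0.28 = 534.60 m² sabins.
T₆₀ = 0.161·V/A = 0.161·2537/534.60 = 0.764 s.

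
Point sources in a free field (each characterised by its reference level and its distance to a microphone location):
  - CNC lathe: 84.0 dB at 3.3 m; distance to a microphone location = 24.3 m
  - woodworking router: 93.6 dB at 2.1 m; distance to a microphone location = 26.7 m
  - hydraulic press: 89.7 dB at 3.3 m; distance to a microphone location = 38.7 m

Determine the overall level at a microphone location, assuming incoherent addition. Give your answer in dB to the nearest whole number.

First find each source's level at the receiver (point-source: −20·log₁₀(r/r_ref)), then combine on an intensity basis.
CNC lathe: 84.0 − 20·log₁₀(24.3/3.3) = 84.0 − 17.34 = 66.66 dB.
woodworking router: 93.6 − 20·log₁₀(26.7/2.1) = 93.6 − 22.09 = 71.51 dB.
hydraulic press: 89.7 − 20·log₁₀(38.7/3.3) = 89.7 − 21.38 = 68.32 dB.
Σ 10^(L/10) = 2.559e+07 → L_total = 10·log₁₀(2.559e+07) = 74.08 dB.

74 dB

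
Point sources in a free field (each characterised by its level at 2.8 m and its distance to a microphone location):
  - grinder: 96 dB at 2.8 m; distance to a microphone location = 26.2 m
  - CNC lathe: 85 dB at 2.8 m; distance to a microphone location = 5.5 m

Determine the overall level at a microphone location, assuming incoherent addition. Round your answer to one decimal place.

Apply inverse-square spreading to bring every level to the receiver, then sum 10^(L/10).
grinder: 96 − 20·log₁₀(26.2/2.8) = 96 − 19.42 = 76.58 dB.
CNC lathe: 85 − 20·log₁₀(5.5/2.8) = 85 − 5.86 = 79.14 dB.
Σ 10^(L/10) = 1.274e+08 → L_total = 10·log₁₀(1.274e+08) = 81.05 dB.

81.1 dB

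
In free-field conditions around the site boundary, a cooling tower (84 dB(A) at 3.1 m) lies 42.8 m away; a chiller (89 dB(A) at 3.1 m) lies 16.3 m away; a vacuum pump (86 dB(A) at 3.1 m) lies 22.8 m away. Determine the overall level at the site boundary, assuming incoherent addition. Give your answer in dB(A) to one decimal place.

Apply inverse-square spreading to bring every level to the receiver, then sum 10^(L/10).
cooling tower: 84 − 20·log₁₀(42.8/3.1) = 84 − 22.80 = 61.20 dB(A).
chiller: 89 − 20·log₁₀(16.3/3.1) = 89 − 14.42 = 74.58 dB(A).
vacuum pump: 86 − 20·log₁₀(22.8/3.1) = 86 − 17.33 = 68.67 dB(A).
Σ 10^(L/10) = 3.741e+07 → L_total = 10·log₁₀(3.741e+07) = 75.73 dB(A).

75.7 dB(A)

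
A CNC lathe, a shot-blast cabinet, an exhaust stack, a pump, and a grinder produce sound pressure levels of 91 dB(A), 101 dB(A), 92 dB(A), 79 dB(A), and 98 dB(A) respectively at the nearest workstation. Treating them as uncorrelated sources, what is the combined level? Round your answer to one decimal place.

Incoherent sources combine by intensity addition: L_total = 10·log₁₀(Σ 10^(L_i/10)).
Σ 10^(L/10) = 10^(91/10) + 10^(101/10) + 10^(92/10) + 10^(79/10) + 10^(98/10) = 2.182e+10.
L_total = 10·log₁₀(2.182e+10) = 103.39 dB(A).

103.4 dB(A)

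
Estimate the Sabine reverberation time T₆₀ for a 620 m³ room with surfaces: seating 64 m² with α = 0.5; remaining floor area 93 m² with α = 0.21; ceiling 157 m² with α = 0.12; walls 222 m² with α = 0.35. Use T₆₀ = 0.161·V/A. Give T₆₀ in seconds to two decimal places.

A = Σ Sᵢαᵢ = 64·0.5 + 93·0.21 + 157·0.12 + 222·0.35 = 148.07 m².
T₆₀ = 0.161·V/A = 0.161·620/148.07 = 0.674 s.

0.67 s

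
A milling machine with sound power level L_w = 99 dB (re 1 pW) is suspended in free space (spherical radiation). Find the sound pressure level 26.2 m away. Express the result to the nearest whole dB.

The power spreads over a sphere of area 4π·r², so L_p = L_w − 10·log₁₀(4π·r²).
4π·r² = 8626 m², 10·log₁₀ of that is 39.358 dB.
L_p = 99 − 39.358 = 59.64 dB.

60 dB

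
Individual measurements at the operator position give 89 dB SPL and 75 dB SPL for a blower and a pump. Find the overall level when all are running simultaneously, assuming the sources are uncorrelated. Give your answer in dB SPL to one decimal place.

89.2 dB SPL

Incoherent sources combine by intensity addition: L_total = 10·log₁₀(Σ 10^(L_i/10)).
Σ 10^(L/10) = 10^(89/10) + 10^(75/10) = 8.260e+08.
L_total = 10·log₁₀(8.260e+08) = 89.17 dB SPL.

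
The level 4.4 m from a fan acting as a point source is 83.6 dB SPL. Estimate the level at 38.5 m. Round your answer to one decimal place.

64.8 dB SPL

Spherical spreading from a point source gives a 20·log₁₀(r₂/r₁) drop.
L₂ = 83.6 − 20·log₁₀(38.5/4.4) = 83.6 − 18.840 = 64.76 dB SPL.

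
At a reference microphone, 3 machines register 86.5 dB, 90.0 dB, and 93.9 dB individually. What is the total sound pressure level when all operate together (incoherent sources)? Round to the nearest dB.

For uncorrelated sources the intensities add, so convert each level to linear form, sum, and take 10·log₁₀ of the total.
Σ 10^(L/10) = 10^(86.5/10) + 10^(90.0/10) + 10^(93.9/10) = 3.901e+09.
L_total = 10·log₁₀(3.901e+09) = 95.91 dB.

96 dB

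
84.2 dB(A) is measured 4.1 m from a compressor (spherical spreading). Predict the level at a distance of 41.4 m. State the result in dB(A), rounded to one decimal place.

64.1 dB(A)

For a point source, L₂ = L₁ − 20·log₁₀(r₂/r₁).
L₂ = 84.2 − 20·log₁₀(41.4/4.1) = 84.2 − 20.084 = 64.12 dB(A).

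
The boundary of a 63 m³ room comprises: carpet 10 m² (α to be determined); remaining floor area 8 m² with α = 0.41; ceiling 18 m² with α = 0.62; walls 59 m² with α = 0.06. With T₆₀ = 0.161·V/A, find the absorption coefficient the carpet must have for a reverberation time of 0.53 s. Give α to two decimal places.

0.12

From T₆₀ = 0.161·V/A, the target T₆₀ = 0.53 s needs A = 0.161·63/0.53 = 19.14 m².
Absorption from the other surfaces = 8·0.41 + 18·0.62 + 59·0.06 = 17.98 m², so the carpet must supply 1.16 m² over 10 m².
α = 1.16/10 = 0.116.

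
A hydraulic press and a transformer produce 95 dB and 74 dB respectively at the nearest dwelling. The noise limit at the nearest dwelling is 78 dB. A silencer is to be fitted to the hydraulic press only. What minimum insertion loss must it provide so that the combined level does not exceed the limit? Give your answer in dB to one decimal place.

The untreated sources together contribute 10^(74/10) = 2.512e+07, i.e. 74.00 dB.
The limit corresponds to 10^(78/10) = 6.310e+07; subtracting the fixed part leaves 3.798e+07 for the hydraulic press, i.e. 75.80 dB.
So the hydraulic press must be reduced from 95 to 75.80 dB: IL = 19.20 dB.

19.2 dB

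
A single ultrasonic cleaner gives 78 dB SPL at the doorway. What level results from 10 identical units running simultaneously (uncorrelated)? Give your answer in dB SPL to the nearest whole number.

88 dB SPL

N identical incoherent sources raise the level by 10·log₁₀ N.
L_total = 78 + 10·log₁₀(10) = 78 + 10.000 = 88.00 dB SPL.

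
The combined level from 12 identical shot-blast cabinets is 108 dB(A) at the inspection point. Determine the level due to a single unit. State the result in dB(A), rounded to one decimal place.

For N identical incoherent sources L_total = L₁ + 10·log₁₀ N, so L₁ = 108 − 10·log₁₀(12) = 108 − 10.792.

97.2 dB(A)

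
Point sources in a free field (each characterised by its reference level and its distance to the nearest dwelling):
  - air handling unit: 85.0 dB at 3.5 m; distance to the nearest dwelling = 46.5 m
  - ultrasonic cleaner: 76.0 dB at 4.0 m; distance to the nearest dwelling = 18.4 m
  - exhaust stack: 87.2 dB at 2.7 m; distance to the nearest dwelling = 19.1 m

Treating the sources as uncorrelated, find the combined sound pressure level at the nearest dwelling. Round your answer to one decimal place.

71.5 dB

First find each source's level at the receiver (point-source: −20·log₁₀(r/r_ref)), then combine on an intensity basis.
air handling unit: 85.0 − 20·log₁₀(46.5/3.5) = 85.0 − 22.47 = 62.53 dB.
ultrasonic cleaner: 76.0 − 20·log₁₀(18.4/4.0) = 76.0 − 13.26 = 62.74 dB.
exhaust stack: 87.2 − 20·log₁₀(19.1/2.7) = 87.2 − 16.99 = 70.21 dB.
Σ 10^(L/10) = 1.416e+07 → L_total = 10·log₁₀(1.416e+07) = 71.51 dB.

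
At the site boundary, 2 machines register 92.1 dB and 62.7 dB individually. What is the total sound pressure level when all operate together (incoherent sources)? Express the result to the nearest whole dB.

92 dB

Incoherent sources combine by intensity addition: L_total = 10·log₁₀(Σ 10^(L_i/10)).
Σ 10^(L/10) = 10^(92.1/10) + 10^(62.7/10) = 1.624e+09.
L_total = 10·log₁₀(1.624e+09) = 92.10 dB.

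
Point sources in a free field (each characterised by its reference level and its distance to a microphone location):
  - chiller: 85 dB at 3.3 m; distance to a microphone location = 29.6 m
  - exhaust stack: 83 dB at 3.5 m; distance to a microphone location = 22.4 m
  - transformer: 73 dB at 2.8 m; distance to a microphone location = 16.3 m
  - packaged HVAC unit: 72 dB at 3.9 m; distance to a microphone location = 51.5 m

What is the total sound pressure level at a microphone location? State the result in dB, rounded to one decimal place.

Propagate each source to the receiver with L = L_ref − 20·log₁₀(r/r_ref), then add intensities.
chiller: 85 − 20·log₁₀(29.6/3.3) = 85 − 19.06 = 65.94 dB.
exhaust stack: 83 − 20·log₁₀(22.4/3.5) = 83 − 16.12 = 66.88 dB.
transformer: 73 − 20·log₁₀(16.3/2.8) = 73 − 15.30 = 57.70 dB.
packaged HVAC unit: 72 − 20·log₁₀(51.5/3.9) = 72 − 22.41 = 49.59 dB.
Σ 10^(L/10) = 9.481e+06 → L_total = 10·log₁₀(9.481e+06) = 69.77 dB.

69.8 dB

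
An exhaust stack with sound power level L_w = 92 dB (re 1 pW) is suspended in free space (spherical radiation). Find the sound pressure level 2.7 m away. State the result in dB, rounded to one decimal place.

72.4 dB

Free-field spherical radiation: L_p = L_w − 10·log₁₀(4π·r²), r = 2.7 m.
4π·r² = 91.61 m², 10·log₁₀ of that is 19.619 dB.
L_p = 92 − 19.619 = 72.38 dB.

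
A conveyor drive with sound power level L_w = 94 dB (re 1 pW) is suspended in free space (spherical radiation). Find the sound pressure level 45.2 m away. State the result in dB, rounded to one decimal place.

Free-field spherical radiation: L_p = L_w − 10·log₁₀(4π·r²), r = 45.2 m.
4π·r² = 2.567e+04 m², 10·log₁₀ of that is 44.095 dB.
L_p = 94 − 44.095 = 49.91 dB.

49.9 dB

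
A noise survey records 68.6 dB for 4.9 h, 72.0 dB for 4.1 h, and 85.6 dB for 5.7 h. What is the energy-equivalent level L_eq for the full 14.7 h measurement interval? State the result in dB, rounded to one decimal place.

The energy average is taken in the linear domain: L_eq = 10·log₁₀[(Σ tᵢ·10^(Lᵢ/10))/T], T = 14.7 h.
Σ tᵢ·10^(Lᵢ/10) = 4.9·10^(68.6/10) + 4.1·10^(72.0/10) + 5.7·10^(85.6/10) = 2.170e+09.
L_eq = 10·log₁₀(2.170e+09/14.7) = 81.69 dB.

81.7 dB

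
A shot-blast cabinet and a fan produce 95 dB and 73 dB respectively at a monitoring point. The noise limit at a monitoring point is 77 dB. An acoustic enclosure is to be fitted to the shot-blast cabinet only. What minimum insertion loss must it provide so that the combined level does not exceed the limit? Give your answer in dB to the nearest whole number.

Everything except the shot-blast cabinet sums to 10^(73/10) = 1.995e+07 in linear terms, 73.00 dB.
To meet 77 dB overall, the treated shot-blast cabinet may contribute at most 10^(77/10) − 1.995e+07 = 3.017e+07, i.e. 74.80 dB.
So the shot-blast cabinet must be reduced from 95 to 74.80 dB: IL = 20.20 dB.

20 dB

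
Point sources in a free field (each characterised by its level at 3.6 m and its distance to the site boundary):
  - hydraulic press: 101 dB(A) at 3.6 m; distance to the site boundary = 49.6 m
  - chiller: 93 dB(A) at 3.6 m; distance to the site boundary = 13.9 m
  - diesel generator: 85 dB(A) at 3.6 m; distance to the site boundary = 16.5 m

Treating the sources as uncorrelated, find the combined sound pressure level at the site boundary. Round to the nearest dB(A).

First find each source's level at the receiver (point-source: −20·log₁₀(r/r_ref)), then combine on an intensity basis.
hydraulic press: 101 − 20·log₁₀(49.6/3.6) = 101 − 22.78 = 78.22 dB(A).
chiller: 93 − 20·log₁₀(13.9/3.6) = 93 − 11.73 = 81.27 dB(A).
diesel generator: 85 − 20·log₁₀(16.5/3.6) = 85 − 13.22 = 71.78 dB(A).
Σ 10^(L/10) = 2.152e+08 → L_total = 10·log₁₀(2.152e+08) = 83.33 dB(A).

83 dB(A)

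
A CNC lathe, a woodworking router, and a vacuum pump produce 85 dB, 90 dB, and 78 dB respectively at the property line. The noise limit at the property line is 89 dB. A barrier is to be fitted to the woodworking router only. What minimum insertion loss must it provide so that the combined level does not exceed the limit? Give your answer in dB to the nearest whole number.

4 dB

Fixed contribution from the other sources: Σ 10^(L/10) = 10^(85/10) + 10^(78/10) = 3.793e+08 (85.79 dB).
To meet 89 dB overall, the treated woodworking router may contribute at most 10^(89/10) − 3.793e+08 = 4.150e+08, i.e. 86.18 dB.
So the woodworking router must be reduced from 90 to 86.18 dB: IL = 3.82 dB.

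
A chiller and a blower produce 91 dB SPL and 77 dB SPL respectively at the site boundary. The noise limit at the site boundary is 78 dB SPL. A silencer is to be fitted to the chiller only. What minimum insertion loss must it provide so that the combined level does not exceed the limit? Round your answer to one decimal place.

19.9 dB

Fixed contribution from the other source: Σ 10^(L/10) = 10^(77/10) = 5.012e+07 (77.00 dB SPL).
The limit corresponds to 10^(78/10) = 6.310e+07; subtracting the fixed part leaves 1.298e+07 for the chiller, i.e. 71.13 dB SPL.
So the chiller must be reduced from 91 to 71.13 dB SPL: IL = 19.87 dB.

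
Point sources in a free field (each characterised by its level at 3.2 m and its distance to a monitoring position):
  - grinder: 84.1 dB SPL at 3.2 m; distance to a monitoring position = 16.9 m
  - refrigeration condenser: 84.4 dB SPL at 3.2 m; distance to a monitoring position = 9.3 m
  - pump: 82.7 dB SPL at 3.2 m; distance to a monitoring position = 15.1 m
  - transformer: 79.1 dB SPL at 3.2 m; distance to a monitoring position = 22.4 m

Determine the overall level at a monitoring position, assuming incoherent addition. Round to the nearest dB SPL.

Apply inverse-square spreading to bring every level to the receiver, then sum 10^(L/10).
grinder: 84.1 − 20·log₁₀(16.9/3.2) = 84.1 − 14.45 = 69.65 dB SPL.
refrigeration condenser: 84.4 − 20·log₁₀(9.3/3.2) = 84.4 − 9.27 = 75.13 dB SPL.
pump: 82.7 − 20·log₁₀(15.1/3.2) = 82.7 − 13.48 = 69.22 dB SPL.
transformer: 79.1 − 20·log₁₀(22.4/3.2) = 79.1 − 16.90 = 62.20 dB SPL.
Σ 10^(L/10) = 5.185e+07 → L_total = 10·log₁₀(5.185e+07) = 77.15 dB SPL.

77 dB SPL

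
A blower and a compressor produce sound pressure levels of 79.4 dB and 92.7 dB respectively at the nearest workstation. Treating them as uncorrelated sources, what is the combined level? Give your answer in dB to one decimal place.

Incoherent sources combine by intensity addition: L_total = 10·log₁₀(Σ 10^(L_i/10)).
Σ 10^(L/10) = 10^(79.4/10) + 10^(92.7/10) = 1.949e+09.
L_total = 10·log₁₀(1.949e+09) = 92.90 dB.

92.9 dB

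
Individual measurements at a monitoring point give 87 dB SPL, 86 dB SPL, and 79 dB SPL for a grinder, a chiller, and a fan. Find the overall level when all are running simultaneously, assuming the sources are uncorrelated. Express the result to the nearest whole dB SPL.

Incoherent sources combine by intensity addition: L_total = 10·log₁₀(Σ 10^(L_i/10)).
Σ 10^(L/10) = 10^(87/10) + 10^(86/10) + 10^(79/10) = 9.787e+08.
L_total = 10·log₁₀(9.787e+08) = 89.91 dB SPL.

90 dB SPL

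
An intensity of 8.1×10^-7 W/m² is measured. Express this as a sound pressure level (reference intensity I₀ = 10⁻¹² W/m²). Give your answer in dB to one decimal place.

Dividing by I₀ shifts the exponent by 12: I/I₀ = 8.1×10^5.
L = 10·(0.9085 + 5) = 59.08 dB.

59.1 dB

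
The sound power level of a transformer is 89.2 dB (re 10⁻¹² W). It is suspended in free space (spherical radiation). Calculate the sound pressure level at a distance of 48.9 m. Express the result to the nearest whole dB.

44 dB

The power spreads over a sphere of area 4π·r², so L_p = L_w − 10·log₁₀(4π·r²).
4π·r² = 3.005e+04 m², 10·log₁₀ of that is 44.778 dB.
L_p = 89.2 − 44.778 = 44.42 dB.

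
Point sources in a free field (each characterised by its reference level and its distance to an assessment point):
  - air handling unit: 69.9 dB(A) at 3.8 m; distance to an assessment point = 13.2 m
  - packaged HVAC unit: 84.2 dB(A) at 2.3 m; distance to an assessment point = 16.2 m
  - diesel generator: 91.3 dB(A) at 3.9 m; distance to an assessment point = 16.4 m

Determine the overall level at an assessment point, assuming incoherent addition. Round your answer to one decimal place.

79.2 dB(A)

First find each source's level at the receiver (point-source: −20·log₁₀(r/r_ref)), then combine on an intensity basis.
air handling unit: 69.9 − 20·log₁₀(13.2/3.8) = 69.9 − 10.82 = 59.08 dB(A).
packaged HVAC unit: 84.2 − 20·log₁₀(16.2/2.3) = 84.2 − 16.96 = 67.24 dB(A).
diesel generator: 91.3 − 20·log₁₀(16.4/3.9) = 91.3 − 12.48 = 78.82 dB(A).
Σ 10^(L/10) = 8.240e+07 → L_total = 10·log₁₀(8.240e+07) = 79.16 dB(A).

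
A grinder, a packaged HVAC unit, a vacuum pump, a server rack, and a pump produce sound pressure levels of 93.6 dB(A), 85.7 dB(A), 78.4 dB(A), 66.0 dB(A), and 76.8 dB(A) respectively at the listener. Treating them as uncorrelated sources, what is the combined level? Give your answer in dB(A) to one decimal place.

For uncorrelated sources the intensities add, so convert each level to linear form, sum, and take 10·log₁₀ of the total.
Σ 10^(L/10) = 10^(93.6/10) + 10^(85.7/10) + 10^(78.4/10) + 10^(66.0/10) + 10^(76.8/10) = 2.783e+09.
L_total = 10·log₁₀(2.783e+09) = 94.45 dB(A).

94.4 dB(A)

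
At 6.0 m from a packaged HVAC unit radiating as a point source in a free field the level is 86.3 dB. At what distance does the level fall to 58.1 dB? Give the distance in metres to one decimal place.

154.2 m

The 28.2 dB drop corresponds to a distance ratio of 10^(28.2/20) for a point source.
r₂ = 6.0·10^((86.3−58.1)/20) = 6.0·10^(28.2/20) = 154.22 m.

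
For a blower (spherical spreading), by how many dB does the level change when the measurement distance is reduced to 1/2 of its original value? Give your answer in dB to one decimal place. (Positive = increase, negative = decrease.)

A point source loses 6 dB per doubling of distance; generally ΔL = −20·log₁₀(r₂/r₁).
ΔL = −20·log₁₀(0.5) = +6.02 dB.

+6.0 dB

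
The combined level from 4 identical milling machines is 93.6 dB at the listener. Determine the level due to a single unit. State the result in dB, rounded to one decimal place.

87.6 dB

4 equal contributions raise the level by 10·log₁₀ 4 = 6.021 dB, so each unit alone gives 93.6 − 6.021.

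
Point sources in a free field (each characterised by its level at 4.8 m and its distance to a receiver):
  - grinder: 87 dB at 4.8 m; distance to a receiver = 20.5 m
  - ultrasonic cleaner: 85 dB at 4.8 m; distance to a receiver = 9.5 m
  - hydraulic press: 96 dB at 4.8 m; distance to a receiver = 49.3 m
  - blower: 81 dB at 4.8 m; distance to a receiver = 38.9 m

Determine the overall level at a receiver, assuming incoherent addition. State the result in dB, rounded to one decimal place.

81.7 dB

First find each source's level at the receiver (point-source: −20·log₁₀(r/r_ref)), then combine on an intensity basis.
grinder: 87 − 20·log₁₀(20.5/4.8) = 87 − 12.61 = 74.39 dB.
ultrasonic cleaner: 85 − 20·log₁₀(9.5/4.8) = 85 − 5.93 = 79.07 dB.
hydraulic press: 96 − 20·log₁₀(49.3/4.8) = 96 − 20.23 = 75.77 dB.
blower: 81 − 20·log₁₀(38.9/4.8) = 81 − 18.17 = 62.83 dB.
Σ 10^(L/10) = 1.479e+08 → L_total = 10·log₁₀(1.479e+08) = 81.70 dB.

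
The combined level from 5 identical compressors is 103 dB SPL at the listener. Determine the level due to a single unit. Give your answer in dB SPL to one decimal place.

Dividing the total intensity by 5 lowers the level by 10·log₁₀ 5 = 6.990 dB: L₁ = 103 − 6.990.

96.0 dB SPL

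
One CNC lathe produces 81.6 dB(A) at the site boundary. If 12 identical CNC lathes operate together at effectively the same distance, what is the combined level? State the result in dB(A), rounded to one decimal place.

92.4 dB(A)

L_total = L₁ + 10·log₁₀ N for N identical incoherent sources.
L_total = 81.6 + 10·log₁₀(12) = 81.6 + 10.792 = 92.39 dB(A).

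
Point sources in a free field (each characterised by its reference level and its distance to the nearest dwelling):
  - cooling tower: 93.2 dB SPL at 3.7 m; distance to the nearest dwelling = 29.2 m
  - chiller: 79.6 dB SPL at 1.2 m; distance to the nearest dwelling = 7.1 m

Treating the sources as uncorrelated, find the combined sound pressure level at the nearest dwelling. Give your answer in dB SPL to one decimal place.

75.6 dB SPL

Propagate each source to the receiver with L = L_ref − 20·log₁₀(r/r_ref), then add intensities.
cooling tower: 93.2 − 20·log₁₀(29.2/3.7) = 93.2 − 17.94 = 75.26 dB SPL.
chiller: 79.6 − 20·log₁₀(7.1/1.2) = 79.6 − 15.44 = 64.16 dB SPL.
Σ 10^(L/10) = 3.615e+07 → L_total = 10·log₁₀(3.615e+07) = 75.58 dB SPL.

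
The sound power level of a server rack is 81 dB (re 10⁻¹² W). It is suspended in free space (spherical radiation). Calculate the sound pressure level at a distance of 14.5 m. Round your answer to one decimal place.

46.8 dB

L_p = L_w − 10·log₁₀(4π·r²) with r = 14.5 m.
4π·r² = 2642 m², 10·log₁₀ of that is 34.219 dB.
L_p = 81 − 34.219 = 46.78 dB.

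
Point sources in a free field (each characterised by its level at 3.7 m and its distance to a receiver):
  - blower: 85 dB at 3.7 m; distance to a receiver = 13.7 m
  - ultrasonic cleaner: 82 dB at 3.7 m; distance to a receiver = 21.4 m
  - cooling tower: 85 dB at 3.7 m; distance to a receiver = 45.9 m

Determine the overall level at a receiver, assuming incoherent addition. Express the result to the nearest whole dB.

Propagate each source to the receiver with L = L_ref − 20·log₁₀(r/r_ref), then add intensities.
blower: 85 − 20·log₁₀(13.7/3.7) = 85 − 11.37 = 73.63 dB.
ultrasonic cleaner: 82 − 20·log₁₀(21.4/3.7) = 82 − 15.24 = 66.76 dB.
cooling tower: 85 − 20·log₁₀(45.9/3.7) = 85 − 21.87 = 63.13 dB.
Σ 10^(L/10) = 2.986e+07 → L_total = 10·log₁₀(2.986e+07) = 74.75 dB.

75 dB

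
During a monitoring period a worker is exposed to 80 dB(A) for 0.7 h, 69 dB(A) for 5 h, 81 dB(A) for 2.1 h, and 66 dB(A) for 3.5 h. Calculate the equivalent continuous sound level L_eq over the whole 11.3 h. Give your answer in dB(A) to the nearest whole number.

The energy average is taken in the linear domain: L_eq = 10·log₁₀[(Σ tᵢ·10^(Lᵢ/10))/T], T = 11.3 h.
Σ tᵢ·10^(Lᵢ/10) = 0.7·10^(80/10) + 5·10^(69/10) + 2.1·10^(81/10) + 3.5·10^(66/10) = 3.880e+08.
L_eq = 10·log₁₀(3.880e+08/11.3) = 75.36 dB(A).

75 dB(A)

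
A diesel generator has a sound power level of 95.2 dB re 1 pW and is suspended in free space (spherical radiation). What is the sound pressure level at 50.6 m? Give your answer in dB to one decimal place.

L_p = L_w − 10·log₁₀(4π·r²) with r = 50.6 m.
4π·r² = 3.217e+04 m², 10·log₁₀ of that is 45.075 dB.
L_p = 95.2 − 45.075 = 50.12 dB.

50.1 dB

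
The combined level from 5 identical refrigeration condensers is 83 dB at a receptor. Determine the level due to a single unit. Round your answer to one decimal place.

Dividing the total intensity by 5 lowers the level by 10·log₁₀ 5 = 6.990 dB: L₁ = 83 − 6.990.

76.0 dB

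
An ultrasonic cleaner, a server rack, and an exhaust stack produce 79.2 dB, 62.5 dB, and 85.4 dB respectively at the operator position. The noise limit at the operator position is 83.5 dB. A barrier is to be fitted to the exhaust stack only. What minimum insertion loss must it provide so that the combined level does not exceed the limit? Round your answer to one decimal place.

4.0 dB

Everything except the exhaust stack sums to 10^(79.2/10) + 10^(62.5/10) = 8.495e+07 in linear terms, 79.29 dB.
To meet 83.5 dB overall, the treated exhaust stack may contribute at most 10^(83.5/10) − 8.495e+07 = 1.389e+08, i.e. 81.43 dB.
Required insertion loss = 85.4 − 81.43 = 3.97 dB.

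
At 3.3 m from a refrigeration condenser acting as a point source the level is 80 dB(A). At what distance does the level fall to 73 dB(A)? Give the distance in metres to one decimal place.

7.4 m

Point-source spreading drops the level by 20·log₁₀(r₂/r₁); inverting, r₂/r₁ = 10^(ΔL/20).
r₂ = 3.3·10^((80−73)/20) = 3.3·10^(7.0/20) = 7.39 m.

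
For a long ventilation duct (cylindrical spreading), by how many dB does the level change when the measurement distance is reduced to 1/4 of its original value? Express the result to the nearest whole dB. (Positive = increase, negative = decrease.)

With cylindrical spreading the level changes by −10·log₁₀(r₂/r₁).
ΔL = −10·log₁₀(0.25) = +6.02 dB.

+6 dB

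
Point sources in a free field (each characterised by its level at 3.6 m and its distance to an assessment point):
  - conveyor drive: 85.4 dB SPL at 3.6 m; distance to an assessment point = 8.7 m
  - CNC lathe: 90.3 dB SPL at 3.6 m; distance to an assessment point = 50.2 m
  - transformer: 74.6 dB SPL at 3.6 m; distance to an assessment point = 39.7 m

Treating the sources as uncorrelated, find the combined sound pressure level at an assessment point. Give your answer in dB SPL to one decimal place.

78.1 dB SPL

Apply inverse-square spreading to bring every level to the receiver, then sum 10^(L/10).
conveyor drive: 85.4 − 20·log₁₀(8.7/3.6) = 85.4 − 7.66 = 77.74 dB SPL.
CNC lathe: 90.3 − 20·log₁₀(50.2/3.6) = 90.3 − 22.89 = 67.41 dB SPL.
transformer: 74.6 − 20·log₁₀(39.7/3.6) = 74.6 − 20.85 = 53.75 dB SPL.
Σ 10^(L/10) = 6.512e+07 → L_total = 10·log₁₀(6.512e+07) = 78.14 dB SPL.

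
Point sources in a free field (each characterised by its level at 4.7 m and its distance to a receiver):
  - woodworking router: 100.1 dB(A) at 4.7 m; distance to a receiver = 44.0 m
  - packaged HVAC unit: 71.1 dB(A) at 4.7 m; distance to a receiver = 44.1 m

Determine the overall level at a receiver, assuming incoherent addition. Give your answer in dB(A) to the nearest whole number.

81 dB(A)

Apply inverse-square spreading to bring every level to the receiver, then sum 10^(L/10).
woodworking router: 100.1 − 20·log₁₀(44.0/4.7) = 100.1 − 19.43 = 80.67 dB(A).
packaged HVAC unit: 71.1 − 20·log₁₀(44.1/4.7) = 71.1 − 19.45 = 51.65 dB(A).
Σ 10^(L/10) = 1.169e+08 → L_total = 10·log₁₀(1.169e+08) = 80.68 dB(A).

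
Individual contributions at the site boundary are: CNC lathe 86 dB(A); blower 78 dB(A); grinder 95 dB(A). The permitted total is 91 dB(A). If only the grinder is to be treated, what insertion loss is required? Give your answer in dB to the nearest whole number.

Everything except the grinder sums to 10^(86/10) + 10^(78/10) = 4.612e+08 in linear terms, 86.64 dB(A).
To meet 91 dB(A) overall, the treated grinder may contribute at most 10^(91/10) − 4.612e+08 = 7.977e+08, i.e. 89.02 dB(A).
Required insertion loss = 95 − 89.02 = 5.98 dB.

6 dB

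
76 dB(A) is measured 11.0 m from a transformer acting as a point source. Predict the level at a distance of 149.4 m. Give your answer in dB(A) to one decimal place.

For a point source, L₂ = L₁ − 20·log₁₀(r₂/r₁).
L₂ = 76 − 20·log₁₀(149.4/11.0) = 76 − 22.659 = 53.34 dB(A).

53.3 dB(A)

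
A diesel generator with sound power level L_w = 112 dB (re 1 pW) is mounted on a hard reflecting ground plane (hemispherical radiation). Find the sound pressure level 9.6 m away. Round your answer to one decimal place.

84.4 dB

Free-field hemispherical radiation: L_p = L_w − 10·log₁₀(2π·r²), r = 9.6 m.
2π·r² = 579.1 m², 10·log₁₀ of that is 27.627 dB.
L_p = 112 − 27.627 = 84.37 dB.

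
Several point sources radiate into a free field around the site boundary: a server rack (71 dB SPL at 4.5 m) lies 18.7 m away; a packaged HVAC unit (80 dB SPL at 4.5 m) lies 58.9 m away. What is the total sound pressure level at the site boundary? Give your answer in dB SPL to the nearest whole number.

61 dB SPL

Propagate each source to the receiver with L = L_ref − 20·log₁₀(r/r_ref), then add intensities.
server rack: 71 − 20·log₁₀(18.7/4.5) = 71 − 12.37 = 58.63 dB SPL.
packaged HVAC unit: 80 − 20·log₁₀(58.9/4.5) = 80 − 22.34 = 57.66 dB SPL.
Σ 10^(L/10) = 1.313e+06 → L_total = 10·log₁₀(1.313e+06) = 61.18 dB SPL.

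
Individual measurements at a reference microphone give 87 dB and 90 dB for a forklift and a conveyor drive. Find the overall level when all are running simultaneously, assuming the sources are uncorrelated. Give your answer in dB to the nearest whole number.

92 dB

For uncorrelated sources the intensities add, so convert each level to linear form, sum, and take 10·log₁₀ of the total.
Σ 10^(L/10) = 10^(87/10) + 10^(90/10) = 1.501e+09.
L_total = 10·log₁₀(1.501e+09) = 91.76 dB.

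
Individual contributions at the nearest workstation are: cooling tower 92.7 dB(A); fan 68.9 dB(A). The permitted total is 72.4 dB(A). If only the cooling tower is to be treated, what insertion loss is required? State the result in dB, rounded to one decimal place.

The untreated sources together contribute 10^(68.9/10) = 7.762e+06, i.e. 68.90 dB(A).
The limit corresponds to 10^(72.4/10) = 1.738e+07; subtracting the fixed part leaves 9.616e+06 for the cooling tower, i.e. 69.83 dB(A).
So the cooling tower must be reduced from 92.7 to 69.83 dB(A): IL = 22.87 dB.

22.9 dB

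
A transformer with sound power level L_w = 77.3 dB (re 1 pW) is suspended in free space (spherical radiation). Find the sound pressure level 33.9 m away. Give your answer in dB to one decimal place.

35.7 dB

L_p = L_w − 10·log₁₀(4π·r²) with r = 33.9 m.
4π·r² = 1.444e+04 m², 10·log₁₀ of that is 41.596 dB.
L_p = 77.3 − 41.596 = 35.70 dB.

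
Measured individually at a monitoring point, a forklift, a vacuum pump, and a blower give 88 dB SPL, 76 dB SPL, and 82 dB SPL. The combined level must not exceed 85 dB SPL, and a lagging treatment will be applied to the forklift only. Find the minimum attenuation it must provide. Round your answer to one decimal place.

Everything except the forklift sums to 10^(76/10) + 10^(82/10) = 1.983e+08 in linear terms, 82.97 dB SPL.
The limit corresponds to 10^(85/10) = 3.162e+08; subtracting the fixed part leaves 1.179e+08 for the forklift, i.e. 80.72 dB SPL.
Required insertion loss = 88 − 80.72 = 7.28 dB.

7.3 dB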